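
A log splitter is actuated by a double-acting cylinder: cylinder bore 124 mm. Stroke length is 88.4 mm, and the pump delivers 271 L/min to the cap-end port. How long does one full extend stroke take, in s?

Cap-side area A_cap = π/4 × (124 mm)² = 12080 mm^2
Swept volume V = A × L; t = V / Q = A·L / Q

t ≈ 0.236 s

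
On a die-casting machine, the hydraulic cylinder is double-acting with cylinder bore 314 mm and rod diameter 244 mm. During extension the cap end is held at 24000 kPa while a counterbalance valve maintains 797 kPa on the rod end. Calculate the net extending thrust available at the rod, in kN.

Cap-side area A_cap = π/4 × (314 mm)² = 77440 mm^2
Rod-side annular area A_ann = π/4 × (314² − 244²) = 30680 mm^2
Net thrust = P_cap·A_cap − P_rod·A_ann = 1858 kN − 24.45 kN

F ≈ 1830 kN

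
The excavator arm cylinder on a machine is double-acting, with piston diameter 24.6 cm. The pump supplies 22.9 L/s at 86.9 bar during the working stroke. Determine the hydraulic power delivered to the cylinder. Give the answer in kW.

Hydraulic power = P × Q

W ≈ 199 kW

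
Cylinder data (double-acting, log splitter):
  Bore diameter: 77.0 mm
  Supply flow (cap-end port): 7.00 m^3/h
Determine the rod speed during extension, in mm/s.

Cap-side area A_cap = π/4 × (77.0 mm)² = 4657 mm^2
v = Q / A

v ≈ 418 mm/s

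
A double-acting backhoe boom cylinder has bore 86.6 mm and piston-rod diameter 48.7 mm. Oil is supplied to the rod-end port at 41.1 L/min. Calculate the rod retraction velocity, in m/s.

Rod-side annular area A_ann = π/4 × (86.6² − 48.7²) = 4027 mm^2
Flow into the rod-end port fills the annular volume.
v = Q / A

v ≈ 0.170 m/s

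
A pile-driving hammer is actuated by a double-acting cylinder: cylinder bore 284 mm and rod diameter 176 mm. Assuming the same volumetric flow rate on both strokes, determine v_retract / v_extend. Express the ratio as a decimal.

Cap-side area A_cap = π/4 × (284 mm)² = 63350 mm^2
Rod-side annular area A_ann = π/4 × (284² − 176²) = 39020 mm^2
For equal Q, v ∝ 1/A, so v_ret/v_ext = A_cap/A_ann.

v_ret/v_ext ≈ 1.62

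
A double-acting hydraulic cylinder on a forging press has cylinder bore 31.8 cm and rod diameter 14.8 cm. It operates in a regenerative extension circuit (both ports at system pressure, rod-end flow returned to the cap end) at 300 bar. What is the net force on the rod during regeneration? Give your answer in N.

With equal pressure on both faces, forces on the annular region cancel; the net push is pressure × rod cross-section.
Rod cross-section A_rod = π/4 × (14.8 cm)² = 172.0 cm^2
F = P × A_rod

F ≈ 5.16e5 N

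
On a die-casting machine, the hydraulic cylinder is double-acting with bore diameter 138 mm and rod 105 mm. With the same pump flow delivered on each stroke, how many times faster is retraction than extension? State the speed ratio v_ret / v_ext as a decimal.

v_ret/v_ext ≈ 2.37

Cap-side area A_cap = π/4 × (138 mm)² = 14960 mm^2
Rod-side annular area A_ann = π/4 × (138² − 105²) = 6298 mm^2
For equal Q, v ∝ 1/A, so v_ret/v_ext = A_cap/A_ann.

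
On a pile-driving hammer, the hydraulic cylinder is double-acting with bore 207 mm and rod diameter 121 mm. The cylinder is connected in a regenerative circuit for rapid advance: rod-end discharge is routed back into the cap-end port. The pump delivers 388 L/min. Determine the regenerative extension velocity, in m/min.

v ≈ 33.7 m/min

In regeneration the rod-end outflow joins the pump flow into the cap end, so the net volume the pump must supply per unit advance equals the rod cross-section area.
Rod cross-section A_rod = π/4 × (121 mm)² = 11500 mm^2
v = Q_pump / A_rod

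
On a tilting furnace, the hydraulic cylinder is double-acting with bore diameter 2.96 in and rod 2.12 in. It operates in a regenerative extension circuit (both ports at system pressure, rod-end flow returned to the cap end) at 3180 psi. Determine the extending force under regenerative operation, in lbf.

F ≈ 11200 lbf

With equal pressure on both faces, forces on the annular region cancel; the net push is pressure × rod cross-section.
Rod cross-section A_rod = π/4 × (2.12 in)² = 3.530 in^2
F = P × A_rod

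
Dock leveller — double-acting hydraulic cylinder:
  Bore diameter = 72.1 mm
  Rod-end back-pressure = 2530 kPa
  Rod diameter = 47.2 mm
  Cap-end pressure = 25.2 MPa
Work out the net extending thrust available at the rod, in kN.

F ≈ 97.0 kN

Cap-side area A_cap = π/4 × (72.1 mm)² = 4083 mm^2
Rod-side annular area A_ann = π/4 × (72.1² − 47.2²) = 2333 mm^2
Net thrust = P_cap·A_cap − P_rod·A_ann = 102.9 kN − 5.903 kN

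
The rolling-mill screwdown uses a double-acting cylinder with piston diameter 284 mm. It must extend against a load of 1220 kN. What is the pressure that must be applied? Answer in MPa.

Cap-side area A_cap = π/4 × (284 mm)² = 63350 mm^2
P = F / A = 1220 kN / A

P ≈ 19.3 MPa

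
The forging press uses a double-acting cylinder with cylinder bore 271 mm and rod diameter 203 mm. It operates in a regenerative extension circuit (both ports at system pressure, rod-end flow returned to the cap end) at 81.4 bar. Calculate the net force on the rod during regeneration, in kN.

F ≈ 263 kN

With equal pressure on both faces, forces on the annular region cancel; the net push is pressure × rod cross-section.
Rod cross-section A_rod = π/4 × (203 mm)² = 32370 mm^2
F = P × A_rod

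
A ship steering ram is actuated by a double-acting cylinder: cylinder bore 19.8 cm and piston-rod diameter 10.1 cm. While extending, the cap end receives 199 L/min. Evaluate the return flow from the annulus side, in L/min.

Cap-side area A_cap = π/4 × (19.8 cm)² = 307.9 cm^2
Rod-side annular area A_ann = π/4 × (19.8² − 10.1²) = 227.8 cm^2
Piston speed v = Q_in/A_cap; rod-end outflow Q_out = v × A_ann = Q_in × A_ann/A_cap.

Q_out ≈ 147 L/min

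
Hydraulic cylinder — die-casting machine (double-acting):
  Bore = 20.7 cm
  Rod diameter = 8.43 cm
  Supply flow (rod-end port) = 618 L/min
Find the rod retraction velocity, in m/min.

v ≈ 22.0 m/min

Rod-side annular area A_ann = π/4 × (20.7² − 8.43²) = 280.7 cm^2
Flow into the rod-end port fills the annular volume.
v = Q / A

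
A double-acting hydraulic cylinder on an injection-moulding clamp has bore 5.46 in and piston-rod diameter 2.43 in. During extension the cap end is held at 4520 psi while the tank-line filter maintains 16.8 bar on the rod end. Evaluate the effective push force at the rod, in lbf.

Cap-side area A_cap = π/4 × (5.46 in)² = 23.41 in^2
Rod-side annular area A_ann = π/4 × (5.46² − 2.43²) = 18.78 in^2
Net thrust = P_cap·A_cap − P_rod·A_ann = 1.058e5 lbf − 4575 lbf

F ≈ 1.01e5 lbf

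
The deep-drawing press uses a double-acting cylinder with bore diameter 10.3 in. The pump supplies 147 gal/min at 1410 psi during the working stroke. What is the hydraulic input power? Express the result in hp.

W ≈ 121 hp

Hydraulic power = P × Q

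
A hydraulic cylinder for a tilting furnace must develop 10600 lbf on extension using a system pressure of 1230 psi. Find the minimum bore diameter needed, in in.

Extension force acts on the full piston face: F = P × (π/4)D².
D = √(4F / (πP)) = √(4 × 10600 lbf / (π × 1230 psi))

D ≈ 3.31 in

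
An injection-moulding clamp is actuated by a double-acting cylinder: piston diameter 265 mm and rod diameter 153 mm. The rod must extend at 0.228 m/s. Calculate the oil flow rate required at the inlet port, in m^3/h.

Q ≈ 45.3 m^3/h

Cap-side area A_cap = π/4 × (265 mm)² = 55150 mm^2
Q = A × v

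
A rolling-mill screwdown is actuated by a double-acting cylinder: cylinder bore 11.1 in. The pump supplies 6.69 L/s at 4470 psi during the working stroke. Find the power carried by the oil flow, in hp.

W ≈ 276 hp

Hydraulic power = P × Q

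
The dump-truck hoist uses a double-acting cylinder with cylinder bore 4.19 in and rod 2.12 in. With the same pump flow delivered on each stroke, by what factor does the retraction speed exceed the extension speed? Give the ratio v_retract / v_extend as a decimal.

Cap-side area A_cap = π/4 × (4.19 in)² = 13.79 in^2
Rod-side annular area A_ann = π/4 × (4.19² − 2.12²) = 10.26 in^2
For equal Q, v ∝ 1/A, so v_ret/v_ext = A_cap/A_ann.

v_ret/v_ext ≈ 1.34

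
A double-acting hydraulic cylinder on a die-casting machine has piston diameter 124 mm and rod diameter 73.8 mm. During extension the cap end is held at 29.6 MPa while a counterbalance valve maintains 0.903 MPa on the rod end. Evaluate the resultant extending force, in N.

F ≈ 3.50e5 N

Cap-side area A_cap = π/4 × (124 mm)² = 12080 mm^2
Rod-side annular area A_ann = π/4 × (124² − 73.8²) = 7799 mm^2
Net thrust = P_cap·A_cap − P_rod·A_ann = 3.575e5 N − 7042 N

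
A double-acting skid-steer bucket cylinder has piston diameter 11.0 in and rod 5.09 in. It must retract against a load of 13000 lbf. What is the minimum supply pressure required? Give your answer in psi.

P ≈ 174 psi

Rod-side annular area A_ann = π/4 × (11.0² − 5.09²) = 74.69 in^2
Retraction: pressure acts on the annular area.
P = F / A = 13000 lbf / A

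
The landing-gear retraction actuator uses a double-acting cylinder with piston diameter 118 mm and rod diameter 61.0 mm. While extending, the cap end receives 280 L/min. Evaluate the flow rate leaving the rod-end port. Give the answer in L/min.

Q_out ≈ 205 L/min

Cap-side area A_cap = π/4 × (118 mm)² = 10940 mm^2
Rod-side annular area A_ann = π/4 × (118² − 61.0²) = 8013 mm^2
Piston speed v = Q_in/A_cap; rod-end outflow Q_out = v × A_ann = Q_in × A_ann/A_cap.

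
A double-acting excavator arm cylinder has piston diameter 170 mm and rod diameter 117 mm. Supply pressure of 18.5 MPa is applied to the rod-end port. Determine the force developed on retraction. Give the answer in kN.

Rod-side annular area A_ann = π/4 × (170² − 117²) = 11950 mm^2
On retraction the pressure acts on the annular area (bore minus rod).
F = P × A_ann

F ≈ 221 kN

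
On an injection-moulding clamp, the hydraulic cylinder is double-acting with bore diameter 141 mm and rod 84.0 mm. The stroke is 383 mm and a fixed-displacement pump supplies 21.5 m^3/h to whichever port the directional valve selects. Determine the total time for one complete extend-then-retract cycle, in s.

Cap-side area A_cap = π/4 × (141 mm)² = 15610 mm^2
Rod-side annular area A_ann = π/4 × (141² − 84.0²) = 10070 mm^2
t_ext = A_cap·L/Q = 1.001 s
t_ret = A_ann·L/Q = 0.6460 s
t_cycle = t_ext + t_ret

t ≈ 1.65 s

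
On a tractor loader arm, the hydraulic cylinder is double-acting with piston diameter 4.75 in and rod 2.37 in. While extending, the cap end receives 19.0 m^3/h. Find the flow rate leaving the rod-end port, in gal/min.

Q_out ≈ 62.8 gal/min

Cap-side area A_cap = π/4 × (4.75 in)² = 17.72 in^2
Rod-side annular area A_ann = π/4 × (4.75² − 2.37²) = 13.31 in^2
Piston speed v = Q_in/A_cap; rod-end outflow Q_out = v × A_ann = Q_in × A_ann/A_cap.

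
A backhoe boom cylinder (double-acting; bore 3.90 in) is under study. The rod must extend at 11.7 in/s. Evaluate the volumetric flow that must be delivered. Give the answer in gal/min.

Cap-side area A_cap = π/4 × (3.90 in)² = 11.95 in^2
Q = A × v

Q ≈ 36.3 gal/min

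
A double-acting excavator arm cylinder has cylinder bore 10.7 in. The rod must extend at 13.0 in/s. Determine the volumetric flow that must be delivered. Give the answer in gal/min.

Q ≈ 304 gal/min

Cap-side area A_cap = π/4 × (10.7 in)² = 89.92 in^2
Q = A × v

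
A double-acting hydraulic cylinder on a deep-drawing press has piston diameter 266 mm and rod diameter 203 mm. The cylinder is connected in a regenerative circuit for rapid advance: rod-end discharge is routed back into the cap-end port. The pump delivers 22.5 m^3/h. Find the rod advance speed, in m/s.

v ≈ 0.193 m/s

In regeneration the rod-end outflow joins the pump flow into the cap end, so the net volume the pump must supply per unit advance equals the rod cross-section area.
Rod cross-section A_rod = π/4 × (203 mm)² = 32370 mm^2
v = Q_pump / A_rod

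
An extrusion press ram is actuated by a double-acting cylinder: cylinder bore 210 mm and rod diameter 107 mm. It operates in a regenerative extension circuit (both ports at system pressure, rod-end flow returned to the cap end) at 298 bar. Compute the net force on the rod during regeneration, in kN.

With equal pressure on both faces, forces on the annular region cancel; the net push is pressure × rod cross-section.
Rod cross-section A_rod = π/4 × (107 mm)² = 8992 mm^2
F = P × A_rod

F ≈ 268 kN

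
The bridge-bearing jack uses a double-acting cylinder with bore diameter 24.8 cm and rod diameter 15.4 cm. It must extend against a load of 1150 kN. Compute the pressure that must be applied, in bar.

P ≈ 238 bar

Cap-side area A_cap = π/4 × (24.8 cm)² = 483.1 cm^2
P = F / A = 1150 kN / A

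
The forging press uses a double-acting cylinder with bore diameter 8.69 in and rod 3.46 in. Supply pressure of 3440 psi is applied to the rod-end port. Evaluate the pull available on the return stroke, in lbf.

F ≈ 1.72e5 lbf

Rod-side annular area A_ann = π/4 × (8.69² − 3.46²) = 49.91 in^2
On retraction the pressure acts on the annular area (bore minus rod).
F = P × A_ann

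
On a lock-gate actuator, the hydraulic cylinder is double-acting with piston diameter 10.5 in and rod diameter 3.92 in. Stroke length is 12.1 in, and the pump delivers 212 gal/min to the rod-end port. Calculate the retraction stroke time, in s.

Rod-side annular area A_ann = π/4 × (10.5² − 3.92²) = 74.52 in^2
Swept volume V = A × L; t = V / Q = A·L / Q

t ≈ 1.10 s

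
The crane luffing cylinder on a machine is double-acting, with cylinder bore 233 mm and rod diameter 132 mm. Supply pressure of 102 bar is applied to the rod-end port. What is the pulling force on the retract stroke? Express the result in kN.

F ≈ 295 kN

Rod-side annular area A_ann = π/4 × (233² − 132²) = 28950 mm^2
On retraction the pressure acts on the annular area (bore minus rod).
F = P × A_ann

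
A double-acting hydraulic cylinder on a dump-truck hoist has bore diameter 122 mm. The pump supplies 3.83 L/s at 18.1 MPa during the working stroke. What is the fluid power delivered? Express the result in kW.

Hydraulic power = P × Q

W ≈ 69.3 kW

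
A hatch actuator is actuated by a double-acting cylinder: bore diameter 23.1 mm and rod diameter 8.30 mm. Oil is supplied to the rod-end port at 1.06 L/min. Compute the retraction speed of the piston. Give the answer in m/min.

Rod-side annular area A_ann = π/4 × (23.1² − 8.30²) = 365.0 mm^2
Flow into the rod-end port fills the annular volume.
v = Q / A

v ≈ 2.90 m/min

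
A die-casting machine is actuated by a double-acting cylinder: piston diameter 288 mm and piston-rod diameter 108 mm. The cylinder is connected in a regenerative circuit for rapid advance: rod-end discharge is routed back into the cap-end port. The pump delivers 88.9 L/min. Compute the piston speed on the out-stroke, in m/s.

v ≈ 0.162 m/s

In regeneration the rod-end outflow joins the pump flow into the cap end, so the net volume the pump must supply per unit advance equals the rod cross-section area.
Rod cross-section A_rod = π/4 × (108 mm)² = 9161 mm^2
v = Q_pump / A_rod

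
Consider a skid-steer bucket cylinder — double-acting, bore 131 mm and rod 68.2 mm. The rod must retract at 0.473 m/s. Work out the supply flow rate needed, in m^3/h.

Rod-side annular area A_ann = π/4 × (131² − 68.2²) = 9825 mm^2
Q = A × v

Q ≈ 16.7 m^3/h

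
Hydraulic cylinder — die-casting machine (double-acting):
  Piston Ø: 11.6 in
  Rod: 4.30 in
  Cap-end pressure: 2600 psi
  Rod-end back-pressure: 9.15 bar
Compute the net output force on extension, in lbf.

F ≈ 2.63e5 lbf

Cap-side area A_cap = π/4 × (11.6 in)² = 105.7 in^2
Rod-side annular area A_ann = π/4 × (11.6² − 4.30²) = 91.16 in^2
Net thrust = P_cap·A_cap − P_rod·A_ann = 2.748e5 lbf − 12100 lbf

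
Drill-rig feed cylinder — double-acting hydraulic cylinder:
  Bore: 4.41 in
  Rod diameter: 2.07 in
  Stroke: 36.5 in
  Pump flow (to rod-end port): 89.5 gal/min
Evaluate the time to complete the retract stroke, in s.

t ≈ 1.26 s

Rod-side annular area A_ann = π/4 × (4.41² − 2.07²) = 11.91 in^2
Swept volume V = A × L; t = V / Q = A·L / Q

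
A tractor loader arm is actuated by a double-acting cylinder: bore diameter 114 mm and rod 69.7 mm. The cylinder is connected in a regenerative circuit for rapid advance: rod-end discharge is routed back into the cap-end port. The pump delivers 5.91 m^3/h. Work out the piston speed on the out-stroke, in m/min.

In regeneration the rod-end outflow joins the pump flow into the cap end, so the net volume the pump must supply per unit advance equals the rod cross-section area.
Rod cross-section A_rod = π/4 × (69.7 mm)² = 3816 mm^2
v = Q_pump / A_rod

v ≈ 25.8 m/min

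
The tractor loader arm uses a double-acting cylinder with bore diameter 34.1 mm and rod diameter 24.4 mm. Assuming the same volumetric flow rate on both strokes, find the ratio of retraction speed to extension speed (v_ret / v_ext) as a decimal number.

v_ret/v_ext ≈ 2.05

Cap-side area A_cap = π/4 × (34.1 mm)² = 913.3 mm^2
Rod-side annular area A_ann = π/4 × (34.1² − 24.4²) = 445.7 mm^2
For equal Q, v ∝ 1/A, so v_ret/v_ext = A_cap/A_ann.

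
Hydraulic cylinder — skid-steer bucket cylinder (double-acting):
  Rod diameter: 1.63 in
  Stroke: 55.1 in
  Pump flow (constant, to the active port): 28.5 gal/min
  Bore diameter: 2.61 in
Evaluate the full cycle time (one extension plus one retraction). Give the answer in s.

Cap-side area A_cap = π/4 × (2.61 in)² = 5.350 in^2
Rod-side annular area A_ann = π/4 × (2.61² − 1.63²) = 3.263 in^2
t_ext = A_cap·L/Q = 2.687 s
t_ret = A_ann·L/Q = 1.639 s
t_cycle = t_ext + t_ret

t ≈ 4.33 s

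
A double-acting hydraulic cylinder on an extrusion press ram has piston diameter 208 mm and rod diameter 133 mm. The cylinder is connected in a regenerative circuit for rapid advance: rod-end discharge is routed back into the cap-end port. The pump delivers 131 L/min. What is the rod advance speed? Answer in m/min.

In regeneration the rod-end outflow joins the pump flow into the cap end, so the net volume the pump must supply per unit advance equals the rod cross-section area.
Rod cross-section A_rod = π/4 × (133 mm)² = 13890 mm^2
v = Q_pump / A_rod

v ≈ 9.43 m/min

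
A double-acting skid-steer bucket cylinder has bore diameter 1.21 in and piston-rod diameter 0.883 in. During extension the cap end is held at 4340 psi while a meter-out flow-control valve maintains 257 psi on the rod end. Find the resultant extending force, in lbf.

Cap-side area A_cap = π/4 × (1.21 in)² = 1.150 in^2
Rod-side annular area A_ann = π/4 × (1.21² − 0.883²) = 0.5375 in^2
Net thrust = P_cap·A_cap − P_rod·A_ann = 4991 lbf − 138.1 lbf

F ≈ 4850 lbf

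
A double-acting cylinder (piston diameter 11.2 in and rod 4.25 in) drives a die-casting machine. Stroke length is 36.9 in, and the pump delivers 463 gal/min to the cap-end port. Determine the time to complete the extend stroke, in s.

Cap-side area A_cap = π/4 × (11.2 in)² = 98.52 in^2
Swept volume V = A × L; t = V / Q = A·L / Q

t ≈ 2.04 s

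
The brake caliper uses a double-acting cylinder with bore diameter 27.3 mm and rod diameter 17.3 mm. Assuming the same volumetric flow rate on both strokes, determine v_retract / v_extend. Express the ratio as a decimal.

Cap-side area A_cap = π/4 × (27.3 mm)² = 585.3 mm^2
Rod-side annular area A_ann = π/4 × (27.3² − 17.3²) = 350.3 mm^2
For equal Q, v ∝ 1/A, so v_ret/v_ext = A_cap/A_ann.

v_ret/v_ext ≈ 1.67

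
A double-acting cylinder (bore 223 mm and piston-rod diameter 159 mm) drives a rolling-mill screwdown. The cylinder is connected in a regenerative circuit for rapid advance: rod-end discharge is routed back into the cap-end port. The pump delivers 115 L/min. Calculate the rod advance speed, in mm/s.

v ≈ 96.5 mm/s

In regeneration the rod-end outflow joins the pump flow into the cap end, so the net volume the pump must supply per unit advance equals the rod cross-section area.
Rod cross-section A_rod = π/4 × (159 mm)² = 19860 mm^2
v = Q_pump / A_rod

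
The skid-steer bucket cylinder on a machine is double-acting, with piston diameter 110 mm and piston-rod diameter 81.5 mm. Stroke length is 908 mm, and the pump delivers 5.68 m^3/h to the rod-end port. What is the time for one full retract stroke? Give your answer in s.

t ≈ 2.47 s

Rod-side annular area A_ann = π/4 × (110² − 81.5²) = 4287 mm^2
Swept volume V = A × L; t = V / Q = A·L / Q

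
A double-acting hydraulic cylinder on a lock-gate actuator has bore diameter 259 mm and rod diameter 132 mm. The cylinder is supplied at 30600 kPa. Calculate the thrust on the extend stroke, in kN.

F ≈ 1610 kN

Cap-side area A_cap = π/4 × (259 mm)² = 52690 mm^2
F = P × A_cap = 30600 kPa × A_cap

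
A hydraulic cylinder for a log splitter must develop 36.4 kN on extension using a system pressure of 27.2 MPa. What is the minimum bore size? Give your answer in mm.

Extension force acts on the full piston face: F = P × (π/4)D².
D = √(4F / (πP)) = √(4 × 36.4 kN / (π × 27.2 MPa))

D ≈ 41.3 mm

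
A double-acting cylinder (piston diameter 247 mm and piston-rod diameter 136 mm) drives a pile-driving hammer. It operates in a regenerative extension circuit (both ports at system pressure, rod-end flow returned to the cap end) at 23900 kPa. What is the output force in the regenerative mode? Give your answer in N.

F ≈ 3.47e5 N

With equal pressure on both faces, forces on the annular region cancel; the net push is pressure × rod cross-section.
Rod cross-section A_rod = π/4 × (136 mm)² = 14530 mm^2
F = P × A_rod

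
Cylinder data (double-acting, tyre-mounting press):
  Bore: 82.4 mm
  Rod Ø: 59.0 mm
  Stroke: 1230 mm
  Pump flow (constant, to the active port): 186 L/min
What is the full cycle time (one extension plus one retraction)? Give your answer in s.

Cap-side area A_cap = π/4 × (82.4 mm)² = 5333 mm^2
Rod-side annular area A_ann = π/4 × (82.4² − 59.0²) = 2599 mm^2
t_ext = A_cap·L/Q = 2.116 s
t_ret = A_ann·L/Q = 1.031 s
t_cycle = t_ext + t_ret

t ≈ 3.15 s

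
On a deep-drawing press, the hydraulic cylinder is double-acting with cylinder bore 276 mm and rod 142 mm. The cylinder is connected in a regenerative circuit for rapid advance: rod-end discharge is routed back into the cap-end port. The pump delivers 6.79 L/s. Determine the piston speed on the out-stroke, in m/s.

v ≈ 0.429 m/s

In regeneration the rod-end outflow joins the pump flow into the cap end, so the net volume the pump must supply per unit advance equals the rod cross-section area.
Rod cross-section A_rod = π/4 × (142 mm)² = 15840 mm^2
v = Q_pump / A_rod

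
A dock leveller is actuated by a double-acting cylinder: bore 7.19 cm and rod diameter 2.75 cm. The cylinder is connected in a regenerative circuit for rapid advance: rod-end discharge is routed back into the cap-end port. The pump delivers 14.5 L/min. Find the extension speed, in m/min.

In regeneration the rod-end outflow joins the pump flow into the cap end, so the net volume the pump must supply per unit advance equals the rod cross-section area.
Rod cross-section A_rod = π/4 × (2.75 cm)² = 5.940 cm^2
v = Q_pump / A_rod

v ≈ 24.4 m/min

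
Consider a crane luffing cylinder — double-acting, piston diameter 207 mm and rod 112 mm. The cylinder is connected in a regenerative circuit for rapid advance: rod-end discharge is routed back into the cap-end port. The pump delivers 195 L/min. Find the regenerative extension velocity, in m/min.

In regeneration the rod-end outflow joins the pump flow into the cap end, so the net volume the pump must supply per unit advance equals the rod cross-section area.
Rod cross-section A_rod = π/4 × (112 mm)² = 9852 mm^2
v = Q_pump / A_rod

v ≈ 19.8 m/min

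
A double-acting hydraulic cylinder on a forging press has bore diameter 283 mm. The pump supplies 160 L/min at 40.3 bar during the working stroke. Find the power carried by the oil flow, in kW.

Hydraulic power = P × Q

W ≈ 10.7 kW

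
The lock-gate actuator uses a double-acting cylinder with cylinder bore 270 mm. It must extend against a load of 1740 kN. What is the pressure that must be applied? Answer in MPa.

P ≈ 30.4 MPa

Cap-side area A_cap = π/4 × (270 mm)² = 57260 mm^2
P = F / A = 1740 kN / A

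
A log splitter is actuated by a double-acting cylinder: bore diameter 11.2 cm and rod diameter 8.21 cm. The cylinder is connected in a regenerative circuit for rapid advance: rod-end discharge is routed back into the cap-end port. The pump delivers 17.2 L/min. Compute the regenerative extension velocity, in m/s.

v ≈ 0.0542 m/s

In regeneration the rod-end outflow joins the pump flow into the cap end, so the net volume the pump must supply per unit advance equals the rod cross-section area.
Rod cross-section A_rod = π/4 × (8.21 cm)² = 52.94 cm^2
v = Q_pump / A_rod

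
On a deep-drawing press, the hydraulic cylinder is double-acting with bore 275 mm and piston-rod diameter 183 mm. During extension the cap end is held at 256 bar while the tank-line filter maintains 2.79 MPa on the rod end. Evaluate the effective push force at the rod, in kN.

Cap-side area A_cap = π/4 × (275 mm)² = 59400 mm^2
Rod-side annular area A_ann = π/4 × (275² − 183²) = 33090 mm^2
Net thrust = P_cap·A_cap − P_rod·A_ann = 1521 kN − 92.33 kN

F ≈ 1430 kN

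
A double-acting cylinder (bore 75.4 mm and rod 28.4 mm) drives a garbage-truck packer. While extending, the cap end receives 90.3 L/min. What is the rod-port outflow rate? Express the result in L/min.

Cap-side area A_cap = π/4 × (75.4 mm)² = 4465 mm^2
Rod-side annular area A_ann = π/4 × (75.4² − 28.4²) = 3832 mm^2
Piston speed v = Q_in/A_cap; rod-end outflow Q_out = v × A_ann = Q_in × A_ann/A_cap.

Q_out ≈ 77.5 L/min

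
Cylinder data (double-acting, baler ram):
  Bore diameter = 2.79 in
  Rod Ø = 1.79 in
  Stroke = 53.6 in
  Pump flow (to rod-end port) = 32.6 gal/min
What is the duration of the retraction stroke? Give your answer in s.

Rod-side annular area A_ann = π/4 × (2.79² − 1.79²) = 3.597 in^2
Swept volume V = A × L; t = V / Q = A·L / Q

t ≈ 1.54 s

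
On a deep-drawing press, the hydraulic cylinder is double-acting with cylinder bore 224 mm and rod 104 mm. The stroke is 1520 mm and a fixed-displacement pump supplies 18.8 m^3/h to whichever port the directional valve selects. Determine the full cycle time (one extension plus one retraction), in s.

Cap-side area A_cap = π/4 × (224 mm)² = 39410 mm^2
Rod-side annular area A_ann = π/4 × (224² − 104²) = 30910 mm^2
t_ext = A_cap·L/Q = 11.47 s
t_ret = A_ann·L/Q = 8.998 s
t_cycle = t_ext + t_ret

t ≈ 20.5 s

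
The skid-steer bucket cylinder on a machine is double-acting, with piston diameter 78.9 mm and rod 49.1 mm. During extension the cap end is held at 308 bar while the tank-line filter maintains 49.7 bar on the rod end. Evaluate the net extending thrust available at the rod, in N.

F ≈ 1.36e5 N

Cap-side area A_cap = π/4 × (78.9 mm)² = 4889 mm^2
Rod-side annular area A_ann = π/4 × (78.9² − 49.1²) = 2996 mm^2
Net thrust = P_cap·A_cap − P_rod·A_ann = 1.506e5 N − 14890 N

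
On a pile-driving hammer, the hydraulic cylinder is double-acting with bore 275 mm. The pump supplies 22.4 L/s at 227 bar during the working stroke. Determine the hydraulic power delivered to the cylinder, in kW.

Hydraulic power = P × Q

W ≈ 508 kW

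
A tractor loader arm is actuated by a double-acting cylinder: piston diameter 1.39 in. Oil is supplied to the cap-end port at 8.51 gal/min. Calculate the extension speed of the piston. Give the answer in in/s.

v ≈ 21.6 in/s

Cap-side area A_cap = π/4 × (1.39 in)² = 1.517 in^2
v = Q / A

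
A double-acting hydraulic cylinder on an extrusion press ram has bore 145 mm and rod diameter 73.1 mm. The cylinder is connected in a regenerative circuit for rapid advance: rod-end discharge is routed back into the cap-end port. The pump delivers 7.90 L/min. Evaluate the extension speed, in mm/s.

In regeneration the rod-end outflow joins the pump flow into the cap end, so the net volume the pump must supply per unit advance equals the rod cross-section area.
Rod cross-section A_rod = π/4 × (73.1 mm)² = 4197 mm^2
v = Q_pump / A_rod

v ≈ 31.4 mm/s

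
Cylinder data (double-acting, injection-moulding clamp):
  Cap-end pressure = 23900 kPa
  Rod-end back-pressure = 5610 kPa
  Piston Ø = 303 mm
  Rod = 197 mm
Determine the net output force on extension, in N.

Cap-side area A_cap = π/4 × (303 mm)² = 72110 mm^2
Rod-side annular area A_ann = π/4 × (303² − 197²) = 41630 mm^2
Net thrust = P_cap·A_cap − P_rod·A_ann = 1.723e6 N − 2.335e5 N

F ≈ 1.49e6 N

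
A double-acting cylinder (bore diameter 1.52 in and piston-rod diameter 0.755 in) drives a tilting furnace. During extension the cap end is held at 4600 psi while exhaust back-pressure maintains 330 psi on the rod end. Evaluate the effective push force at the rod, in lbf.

F ≈ 7900 lbf

Cap-side area A_cap = π/4 × (1.52 in)² = 1.815 in^2
Rod-side annular area A_ann = π/4 × (1.52² − 0.755²) = 1.367 in^2
Net thrust = P_cap·A_cap − P_rod·A_ann = 8347 lbf − 451.1 lbf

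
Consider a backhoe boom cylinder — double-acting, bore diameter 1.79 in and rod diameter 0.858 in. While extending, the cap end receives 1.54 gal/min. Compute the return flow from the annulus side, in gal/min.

Cap-side area A_cap = π/4 × (1.79 in)² = 2.516 in^2
Rod-side annular area A_ann = π/4 × (1.79² − 0.858²) = 1.938 in^2
Piston speed v = Q_in/A_cap; rod-end outflow Q_out = v × A_ann = Q_in × A_ann/A_cap.

Q_out ≈ 1.19 gal/min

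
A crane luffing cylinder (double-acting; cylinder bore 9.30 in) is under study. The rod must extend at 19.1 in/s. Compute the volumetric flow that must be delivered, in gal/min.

Q ≈ 337 gal/min

Cap-side area A_cap = π/4 × (9.30 in)² = 67.93 in^2
Q = A × v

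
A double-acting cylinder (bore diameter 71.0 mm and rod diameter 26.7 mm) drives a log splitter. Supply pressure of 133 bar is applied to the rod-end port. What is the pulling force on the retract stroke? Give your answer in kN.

F ≈ 45.2 kN

Rod-side annular area A_ann = π/4 × (71.0² − 26.7²) = 3399 mm^2
On retraction the pressure acts on the annular area (bore minus rod).
F = P × A_ann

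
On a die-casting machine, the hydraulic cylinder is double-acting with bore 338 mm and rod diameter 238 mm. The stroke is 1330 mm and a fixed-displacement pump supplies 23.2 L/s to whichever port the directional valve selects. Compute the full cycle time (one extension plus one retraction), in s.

Cap-side area A_cap = π/4 × (338 mm)² = 89730 mm^2
Rod-side annular area A_ann = π/4 × (338² − 238²) = 45240 mm^2
t_ext = A_cap·L/Q = 5.144 s
t_ret = A_ann·L/Q = 2.593 s
t_cycle = t_ext + t_ret

t ≈ 7.74 s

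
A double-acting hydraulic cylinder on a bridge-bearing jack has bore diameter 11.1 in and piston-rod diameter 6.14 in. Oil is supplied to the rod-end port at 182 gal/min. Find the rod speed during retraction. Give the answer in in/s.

v ≈ 10.4 in/s

Rod-side annular area A_ann = π/4 × (11.1² − 6.14²) = 67.16 in^2
Flow into the rod-end port fills the annular volume.
v = Q / A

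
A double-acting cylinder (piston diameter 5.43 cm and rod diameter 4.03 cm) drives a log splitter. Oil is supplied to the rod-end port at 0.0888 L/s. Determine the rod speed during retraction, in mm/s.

Rod-side annular area A_ann = π/4 × (5.43² − 4.03²) = 10.40 cm^2
Flow into the rod-end port fills the annular volume.
v = Q / A

v ≈ 85.4 mm/s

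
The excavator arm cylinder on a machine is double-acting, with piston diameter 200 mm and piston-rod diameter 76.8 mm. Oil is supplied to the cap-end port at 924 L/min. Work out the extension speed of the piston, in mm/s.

v ≈ 490 mm/s

Cap-side area A_cap = π/4 × (200 mm)² = 31420 mm^2
v = Q / A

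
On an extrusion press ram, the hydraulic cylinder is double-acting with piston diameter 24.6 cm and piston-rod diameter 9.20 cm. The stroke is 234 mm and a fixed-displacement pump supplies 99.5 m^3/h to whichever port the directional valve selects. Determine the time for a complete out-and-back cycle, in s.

Cap-side area A_cap = π/4 × (24.6 cm)² = 475.3 cm^2
Rod-side annular area A_ann = π/4 × (24.6² − 9.20²) = 408.8 cm^2
t_ext = A_cap·L/Q = 0.4024 s
t_ret = A_ann·L/Q = 0.3461 s
t_cycle = t_ext + t_ret

t ≈ 0.749 s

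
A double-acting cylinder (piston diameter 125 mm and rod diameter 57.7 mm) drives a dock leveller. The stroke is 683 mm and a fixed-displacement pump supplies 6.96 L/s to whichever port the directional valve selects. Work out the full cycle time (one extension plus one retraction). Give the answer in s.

Cap-side area A_cap = π/4 × (125 mm)² = 12270 mm^2
Rod-side annular area A_ann = π/4 × (125² − 57.7²) = 9657 mm^2
t_ext = A_cap·L/Q = 1.204 s
t_ret = A_ann·L/Q = 0.9477 s
t_cycle = t_ext + t_ret

t ≈ 2.15 s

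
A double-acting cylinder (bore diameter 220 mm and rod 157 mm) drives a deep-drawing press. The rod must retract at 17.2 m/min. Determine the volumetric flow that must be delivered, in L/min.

Q ≈ 321 L/min

Rod-side annular area A_ann = π/4 × (220² − 157²) = 18650 mm^2
Q = A × v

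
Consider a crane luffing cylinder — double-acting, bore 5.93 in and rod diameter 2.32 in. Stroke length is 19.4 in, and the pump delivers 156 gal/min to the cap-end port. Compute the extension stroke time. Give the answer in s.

t ≈ 0.892 s

Cap-side area A_cap = π/4 × (5.93 in)² = 27.62 in^2
Swept volume V = A × L; t = V / Q = A·L / Q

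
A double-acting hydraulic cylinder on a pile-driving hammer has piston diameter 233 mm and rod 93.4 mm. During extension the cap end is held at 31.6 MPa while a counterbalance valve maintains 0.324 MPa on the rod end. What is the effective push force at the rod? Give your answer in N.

F ≈ 1.34e6 N

Cap-side area A_cap = π/4 × (233 mm)² = 42640 mm^2
Rod-side annular area A_ann = π/4 × (233² − 93.4²) = 35790 mm^2
Net thrust = P_cap·A_cap − P_rod·A_ann = 1.347e6 N − 11590 N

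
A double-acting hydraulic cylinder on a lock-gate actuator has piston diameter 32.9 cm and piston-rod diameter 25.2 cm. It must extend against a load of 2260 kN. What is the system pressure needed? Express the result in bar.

Cap-side area A_cap = π/4 × (32.9 cm)² = 850.1 cm^2
P = F / A = 2260 kN / A

P ≈ 266 bar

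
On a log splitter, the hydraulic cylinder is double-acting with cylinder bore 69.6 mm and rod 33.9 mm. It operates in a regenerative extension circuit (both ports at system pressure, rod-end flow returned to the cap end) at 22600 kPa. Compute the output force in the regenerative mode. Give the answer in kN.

F ≈ 20.4 kN

With equal pressure on both faces, forces on the annular region cancel; the net push is pressure × rod cross-section.
Rod cross-section A_rod = π/4 × (33.9 mm)² = 902.6 mm^2
F = P × A_rod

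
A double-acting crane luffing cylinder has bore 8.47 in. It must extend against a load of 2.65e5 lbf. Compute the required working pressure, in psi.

P ≈ 4700 psi

Cap-side area A_cap = π/4 × (8.47 in)² = 56.35 in^2
P = F / A = 2.65e5 lbf / A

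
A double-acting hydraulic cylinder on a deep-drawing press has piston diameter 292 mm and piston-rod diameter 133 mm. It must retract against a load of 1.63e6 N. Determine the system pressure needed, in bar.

Rod-side annular area A_ann = π/4 × (292² − 133²) = 53070 mm^2
Retraction: pressure acts on the annular area.
P = F / A = 1.63e6 N / A

P ≈ 307 bar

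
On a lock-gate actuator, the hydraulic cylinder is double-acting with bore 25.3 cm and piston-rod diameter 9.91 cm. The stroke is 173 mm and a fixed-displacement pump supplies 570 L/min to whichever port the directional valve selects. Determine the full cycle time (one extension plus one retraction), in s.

t ≈ 1.69 s

Cap-side area A_cap = π/4 × (25.3 cm)² = 502.7 cm^2
Rod-side annular area A_ann = π/4 × (25.3² − 9.91²) = 425.6 cm^2
t_ext = A_cap·L/Q = 0.9155 s
t_ret = A_ann·L/Q = 0.7750 s
t_cycle = t_ext + t_ret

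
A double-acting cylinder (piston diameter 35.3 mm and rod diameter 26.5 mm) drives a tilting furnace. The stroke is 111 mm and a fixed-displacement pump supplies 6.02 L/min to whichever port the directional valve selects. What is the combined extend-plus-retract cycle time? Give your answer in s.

t ≈ 1.56 s

Cap-side area A_cap = π/4 × (35.3 mm)² = 978.7 mm^2
Rod-side annular area A_ann = π/4 × (35.3² − 26.5²) = 427.1 mm^2
t_ext = A_cap·L/Q = 1.083 s
t_ret = A_ann·L/Q = 0.4725 s
t_cycle = t_ext + t_ret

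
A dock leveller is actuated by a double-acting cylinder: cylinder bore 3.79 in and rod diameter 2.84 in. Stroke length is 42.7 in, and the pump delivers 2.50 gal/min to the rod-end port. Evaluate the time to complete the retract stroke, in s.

Rod-side annular area A_ann = π/4 × (3.79² − 2.84²) = 4.947 in^2
Swept volume V = A × L; t = V / Q = A·L / Q

t ≈ 21.9 s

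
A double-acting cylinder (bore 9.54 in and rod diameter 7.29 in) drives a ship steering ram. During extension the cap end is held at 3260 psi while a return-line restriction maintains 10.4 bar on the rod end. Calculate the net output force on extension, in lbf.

F ≈ 2.29e5 lbf

Cap-side area A_cap = π/4 × (9.54 in)² = 71.48 in^2
Rod-side annular area A_ann = π/4 × (9.54² − 7.29²) = 29.74 in^2
Net thrust = P_cap·A_cap − P_rod·A_ann = 2.330e5 lbf − 4486 lbf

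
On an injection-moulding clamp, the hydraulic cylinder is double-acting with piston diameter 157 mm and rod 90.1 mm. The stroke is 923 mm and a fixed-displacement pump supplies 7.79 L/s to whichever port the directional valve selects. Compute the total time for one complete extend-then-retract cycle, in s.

t ≈ 3.83 s

Cap-side area A_cap = π/4 × (157 mm)² = 19360 mm^2
Rod-side annular area A_ann = π/4 × (157² − 90.1²) = 12980 mm^2
t_ext = A_cap·L/Q = 2.294 s
t_ret = A_ann·L/Q = 1.538 s
t_cycle = t_ext + t_ret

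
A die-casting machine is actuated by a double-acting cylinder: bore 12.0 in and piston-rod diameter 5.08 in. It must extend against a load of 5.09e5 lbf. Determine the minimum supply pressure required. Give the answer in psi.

Cap-side area A_cap = π/4 × (12.0 in)² = 113.1 in^2
P = F / A = 5.09e5 lbf / A

P ≈ 4500 psi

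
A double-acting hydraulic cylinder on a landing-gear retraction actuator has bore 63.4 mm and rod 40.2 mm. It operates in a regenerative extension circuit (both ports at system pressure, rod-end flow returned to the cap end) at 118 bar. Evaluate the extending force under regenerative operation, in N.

With equal pressure on both faces, forces on the annular region cancel; the net push is pressure × rod cross-section.
Rod cross-section A_rod = π/4 × (40.2 mm)² = 1269 mm^2
F = P × A_rod

F ≈ 15000 N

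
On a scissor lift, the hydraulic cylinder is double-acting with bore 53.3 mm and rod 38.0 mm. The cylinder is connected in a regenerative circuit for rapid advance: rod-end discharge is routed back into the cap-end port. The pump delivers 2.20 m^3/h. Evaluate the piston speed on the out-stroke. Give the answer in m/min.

v ≈ 32.3 m/min

In regeneration the rod-end outflow joins the pump flow into the cap end, so the net volume the pump must supply per unit advance equals the rod cross-section area.
Rod cross-section A_rod = π/4 × (38.0 mm)² = 1134 mm^2
v = Q_pump / A_rod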